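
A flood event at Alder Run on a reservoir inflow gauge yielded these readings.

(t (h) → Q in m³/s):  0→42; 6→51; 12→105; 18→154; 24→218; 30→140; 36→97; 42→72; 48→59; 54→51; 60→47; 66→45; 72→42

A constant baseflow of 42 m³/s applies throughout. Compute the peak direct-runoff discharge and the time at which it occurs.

Subtracting baseflow gives direct-runoff ordinates: 0.0, 9.0, 63.0, 112.0, 176.0, 98.0, 55.0, 30.0, 17.0, 9.0, 5.0, 3.0, 0.0 m³/s.
The maximum is 176.0 m³/s, occurring at the reading for t = 24 h.

Q_p = 176.0 m³/s at t = 24 h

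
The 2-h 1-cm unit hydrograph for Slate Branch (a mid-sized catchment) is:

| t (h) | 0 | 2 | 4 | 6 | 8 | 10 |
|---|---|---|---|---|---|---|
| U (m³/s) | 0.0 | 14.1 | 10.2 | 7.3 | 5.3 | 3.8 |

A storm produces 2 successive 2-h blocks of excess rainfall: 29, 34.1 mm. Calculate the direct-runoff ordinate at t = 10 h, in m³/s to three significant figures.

By discrete convolution, Q_j = Σ (P_i / 10 mm) · U_{j−i}.
At t = 10 h (j=5): Q = (29/10)·3.8 + (34.1/10)·5.3 = 29.1 m³/s.

Q ≈ 29.1 m³/s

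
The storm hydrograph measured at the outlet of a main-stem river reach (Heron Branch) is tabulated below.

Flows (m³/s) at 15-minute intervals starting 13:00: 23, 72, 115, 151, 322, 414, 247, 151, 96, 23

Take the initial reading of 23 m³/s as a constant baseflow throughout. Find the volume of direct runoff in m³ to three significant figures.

Direct-runoff ordinates (Q − Q_b): 0.0, 49.0, 92.0, 128.0, 299.0, 391.0, 224.0, 128.0, 73.0, 0.0 m³/s.
ΣQ_DR = 1384 m³/s.
With Δt = 0.25 h = 900 s, V = ΣQ_DR · Δt = 1384 × 900 = 1.25 × 10^6 m³.

V ≈ 1.25 × 10^6 m³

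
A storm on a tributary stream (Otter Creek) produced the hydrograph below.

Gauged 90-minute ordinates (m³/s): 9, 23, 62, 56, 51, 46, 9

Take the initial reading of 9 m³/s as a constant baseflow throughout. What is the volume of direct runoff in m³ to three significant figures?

V ≈ 1.04 × 10^6 m³

Direct-runoff ordinates (Q − Q_b): 0.0, 14.0, 53.0, 47.0, 42.0, 37.0, 0.0 m³/s.
ΣQ_DR = 193.0 m³/s.
With Δt = 1.5 h = 5400 s, V = ΣQ_DR · Δt = 193.0 × 5400 = 1.04 × 10^6 m³.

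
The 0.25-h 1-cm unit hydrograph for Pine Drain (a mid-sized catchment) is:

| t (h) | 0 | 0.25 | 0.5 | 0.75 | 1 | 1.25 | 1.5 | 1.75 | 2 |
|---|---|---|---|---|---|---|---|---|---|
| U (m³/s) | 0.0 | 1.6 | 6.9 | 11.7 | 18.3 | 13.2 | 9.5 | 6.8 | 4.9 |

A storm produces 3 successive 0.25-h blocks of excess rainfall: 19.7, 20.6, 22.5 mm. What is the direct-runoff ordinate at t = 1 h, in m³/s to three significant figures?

By discrete convolution, Q_j = Σ (P_i / 10 mm) · U_{j−i}.
At t = 1 h (j=4): Q = (19.7/10)·18.3 + (20.6/10)·11.7 + (22.5/10)·6.9 = 75.7 m³/s.

Q ≈ 75.7 m³/s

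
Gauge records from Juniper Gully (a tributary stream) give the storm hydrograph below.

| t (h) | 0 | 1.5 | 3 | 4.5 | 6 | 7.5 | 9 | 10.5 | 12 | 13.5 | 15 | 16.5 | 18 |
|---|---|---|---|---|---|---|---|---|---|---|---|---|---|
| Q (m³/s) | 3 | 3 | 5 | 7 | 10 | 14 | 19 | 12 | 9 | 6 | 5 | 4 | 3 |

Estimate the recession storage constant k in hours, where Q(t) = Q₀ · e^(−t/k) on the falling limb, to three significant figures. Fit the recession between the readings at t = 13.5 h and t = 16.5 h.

k ≈ 7.40 h

On the falling limb, Q drops from 6 to 4 m³/s between t = 13.5 h and t = 16.5 h (Δt = 3 h).
k = −Δt / ln(Q₂/Q₁) = −3 / ln(4/6) = 7.40 h.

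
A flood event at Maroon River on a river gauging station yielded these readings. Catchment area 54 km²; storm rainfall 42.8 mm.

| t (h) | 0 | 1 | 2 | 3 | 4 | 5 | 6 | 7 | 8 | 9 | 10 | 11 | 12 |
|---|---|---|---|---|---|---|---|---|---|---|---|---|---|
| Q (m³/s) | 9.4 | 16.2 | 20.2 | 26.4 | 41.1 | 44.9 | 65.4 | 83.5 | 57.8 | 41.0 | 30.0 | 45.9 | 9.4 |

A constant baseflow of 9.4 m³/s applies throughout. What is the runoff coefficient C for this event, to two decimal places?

C ≈ 0.57

ΣQ_DR = 369.0 m³/s; V = ΣQ_DR·Δt = 1.328 × 10^6 m³.
Runoff depth d = V / A = 24.60 mm.
C = d / P = 24.60 / 42.8 = 0.57.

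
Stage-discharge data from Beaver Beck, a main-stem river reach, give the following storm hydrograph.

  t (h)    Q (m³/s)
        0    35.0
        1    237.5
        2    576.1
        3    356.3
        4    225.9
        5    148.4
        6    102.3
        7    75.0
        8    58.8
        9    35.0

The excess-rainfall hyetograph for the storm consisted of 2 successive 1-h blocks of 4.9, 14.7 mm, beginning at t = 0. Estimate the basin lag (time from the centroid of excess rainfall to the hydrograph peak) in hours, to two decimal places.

Centroid of excess rainfall: t_c = Σ P_i·t̄_i / ΣP_i = 1.2500 h (block centres at 0.5, 1.5 h).
Hydrograph peak occurs at t = 2 h, so basin lag t_L = 2 − 1.2500 = 0.75 h.

t_L ≈ 0.75 h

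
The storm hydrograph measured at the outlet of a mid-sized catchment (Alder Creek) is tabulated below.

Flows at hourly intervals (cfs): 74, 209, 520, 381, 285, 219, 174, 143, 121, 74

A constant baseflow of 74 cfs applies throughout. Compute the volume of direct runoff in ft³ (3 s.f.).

V ≈ 5.26 × 10^6 ft³

Direct-runoff ordinates (Q − Q_b): 0.0, 135.0, 446.0, 307.0, 211.0, 145.0, 100.0, 69.0, 47.0, 0.0 cfs.
ΣQ_DR = 1460 cfs.
With Δt = 1 h = 3600 s, V = ΣQ_DR · Δt = 1460 × 3600 = 5.26 × 10^6 ft³.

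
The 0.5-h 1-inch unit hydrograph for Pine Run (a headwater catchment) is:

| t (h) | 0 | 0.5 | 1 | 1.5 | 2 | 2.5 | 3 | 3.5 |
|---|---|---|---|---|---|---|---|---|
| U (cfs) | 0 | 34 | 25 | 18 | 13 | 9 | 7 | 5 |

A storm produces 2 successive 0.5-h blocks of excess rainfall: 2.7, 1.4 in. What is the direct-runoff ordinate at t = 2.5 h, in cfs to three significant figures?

Q ≈ 42.5 cfs

By discrete convolution, Q_j = Σ (P_i / 1 in) · U_{j−i}.
At t = 2.5 h (j=5): Q = (2.7/1)·9 + (1.4/1)·13 = 42.5 cfs.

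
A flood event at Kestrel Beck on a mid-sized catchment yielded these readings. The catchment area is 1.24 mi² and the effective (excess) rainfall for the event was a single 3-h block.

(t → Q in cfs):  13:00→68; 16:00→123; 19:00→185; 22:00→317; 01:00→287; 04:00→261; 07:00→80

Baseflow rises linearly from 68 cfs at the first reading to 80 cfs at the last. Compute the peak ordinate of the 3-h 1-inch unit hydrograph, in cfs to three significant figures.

Direct runoff: 0.00, 53.00, 113.00, 243.00, 211.00, 183.00, 0.00 cfs; ΣQ_DR = 803.0 cfs, peak = 243.00 cfs.
Runoff depth d = ΣQ_DR·Δt / A = 803.0 × 10800 / (1.24 mi²) = 3.010 in.
The 1-inch UH is the DRH scaled by (1 in)/d, so U_p = 243.00 × 1/3.010 = 80.7 cfs.

U_p ≈ 80.7 cfs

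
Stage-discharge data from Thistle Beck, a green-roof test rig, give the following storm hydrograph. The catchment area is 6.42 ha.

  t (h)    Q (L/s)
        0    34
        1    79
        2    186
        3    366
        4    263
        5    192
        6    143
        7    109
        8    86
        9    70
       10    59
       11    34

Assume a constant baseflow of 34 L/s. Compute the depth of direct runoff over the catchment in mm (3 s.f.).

Direct runoff: 0.0, 45.0, 152.0, 332.0, 229.0, 158.0, 109.0, 75.0, 52.0, 36.0, 25.0, 0.0 L/s; ΣQ_DR = 1213 L/s.
V = ΣQ_DR · Δt = 1213 × 3600 s = 4.367 × 10^6 L.
Over A = 6.42 ha, depth = V / A = 68.0 mm.

d ≈ 68.0 mm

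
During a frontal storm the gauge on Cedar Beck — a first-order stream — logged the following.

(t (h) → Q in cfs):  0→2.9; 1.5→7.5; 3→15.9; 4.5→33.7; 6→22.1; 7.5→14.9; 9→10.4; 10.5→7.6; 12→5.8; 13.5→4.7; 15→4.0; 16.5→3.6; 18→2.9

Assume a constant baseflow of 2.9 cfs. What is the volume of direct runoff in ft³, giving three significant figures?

V ≈ 5.31 × 10^5 ft³

Direct-runoff ordinates (Q − Q_b): 0.0, 4.6, 13.0, 30.8, 19.2, 12.0, 7.5, 4.7, 2.9, 1.8, 1.1, 0.7, 0.0 cfs.
ΣQ_DR = 98.30 cfs.
With Δt = 1.5 h = 5400 s, V = ΣQ_DR · Δt = 98.30 × 5400 = 5.31 × 10^5 ft³.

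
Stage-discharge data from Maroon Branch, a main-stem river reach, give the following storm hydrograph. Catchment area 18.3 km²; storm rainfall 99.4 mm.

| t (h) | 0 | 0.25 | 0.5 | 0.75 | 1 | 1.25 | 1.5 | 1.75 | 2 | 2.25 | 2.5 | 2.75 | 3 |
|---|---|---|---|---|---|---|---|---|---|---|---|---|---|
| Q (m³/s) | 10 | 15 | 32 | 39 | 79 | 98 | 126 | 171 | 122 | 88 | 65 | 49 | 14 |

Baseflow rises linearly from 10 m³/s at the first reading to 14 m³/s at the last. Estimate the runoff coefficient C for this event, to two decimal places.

C ≈ 0.37

ΣQ_DR = 752.0 m³/s; V = ΣQ_DR·Δt = 6.768 × 10^5 m³.
Runoff depth d = V / A = 36.98 mm.
C = d / P = 36.98 / 99.4 = 0.37.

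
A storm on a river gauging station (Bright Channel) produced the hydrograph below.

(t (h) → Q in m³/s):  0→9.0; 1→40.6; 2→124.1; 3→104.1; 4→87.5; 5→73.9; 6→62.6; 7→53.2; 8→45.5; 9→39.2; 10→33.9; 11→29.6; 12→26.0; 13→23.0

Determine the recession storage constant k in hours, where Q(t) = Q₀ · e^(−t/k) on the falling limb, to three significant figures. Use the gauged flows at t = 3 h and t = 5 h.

k ≈ 5.84 h

On the falling limb, Q drops from 104.1 to 73.9 m³/s between t = 3 h and t = 5 h (Δt = 2 h).
k = −Δt / ln(Q₂/Q₁) = −2 / ln(73.9/104.1) = 5.84 h.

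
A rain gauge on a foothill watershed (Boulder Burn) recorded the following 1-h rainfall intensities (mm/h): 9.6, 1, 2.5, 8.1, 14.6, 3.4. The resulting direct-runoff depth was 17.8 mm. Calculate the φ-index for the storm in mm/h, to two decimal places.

φ ≈ 4.83 mm/h

Only the 3 blocks with intensity above φ contribute runoff: 9.6, 8.1, 14.6 mm/h.
Σ(I−φ)·Δt = d  ⇒  (9.6+8.1+14.6 − 3φ)·1 = 17.8
φ = (32.30 − 17.8/1) / 3 = 4.83 mm/h.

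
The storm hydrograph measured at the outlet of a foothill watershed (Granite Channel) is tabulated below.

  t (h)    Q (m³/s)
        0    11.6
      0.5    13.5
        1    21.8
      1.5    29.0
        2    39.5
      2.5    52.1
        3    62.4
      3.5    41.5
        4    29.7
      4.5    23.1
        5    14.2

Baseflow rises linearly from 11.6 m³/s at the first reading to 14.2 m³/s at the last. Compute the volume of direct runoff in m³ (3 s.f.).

V ≈ 3.54 × 10^5 m³

Direct-runoff ordinates (Q − Q_b): 0.00, 1.64, 9.68, 16.62, 26.86, 39.20, 49.24, 28.08, 16.02, 9.16, 0.00 m³/s.
ΣQ_DR = 196.5 m³/s.
With Δt = 0.5 h = 1800 s, V = ΣQ_DR · Δt = 196.5 × 1800 = 3.54 × 10^5 m³.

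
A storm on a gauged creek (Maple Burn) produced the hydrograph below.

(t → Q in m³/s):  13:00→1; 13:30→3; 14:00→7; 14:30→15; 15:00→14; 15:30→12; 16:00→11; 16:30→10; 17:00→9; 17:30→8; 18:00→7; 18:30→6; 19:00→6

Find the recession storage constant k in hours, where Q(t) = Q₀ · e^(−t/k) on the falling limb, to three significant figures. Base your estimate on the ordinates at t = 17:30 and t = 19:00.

On the falling limb, Q drops from 8 to 6 m³/s between t = 17:30 and t = 19:00 (Δt = 1.5 h).
k = −Δt / ln(Q₂/Q₁) = −1.5 / ln(6/8) = 5.21 h.

k ≈ 5.21 h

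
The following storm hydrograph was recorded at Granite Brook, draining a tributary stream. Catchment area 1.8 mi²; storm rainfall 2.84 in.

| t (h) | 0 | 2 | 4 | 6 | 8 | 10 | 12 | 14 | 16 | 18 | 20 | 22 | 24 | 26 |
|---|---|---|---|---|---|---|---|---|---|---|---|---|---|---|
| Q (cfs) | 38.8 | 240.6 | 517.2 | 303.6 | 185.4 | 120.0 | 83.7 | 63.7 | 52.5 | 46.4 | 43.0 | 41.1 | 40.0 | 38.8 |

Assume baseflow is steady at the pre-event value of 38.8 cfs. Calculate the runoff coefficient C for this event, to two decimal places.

C ≈ 0.77

ΣQ_DR = 1272 cfs; V = ΣQ_DR·Δt = 9.156 × 10^6 ft³.
Runoff depth d = V / A = 2.189 in.
C = d / P = 2.189 / 2.84 = 0.77.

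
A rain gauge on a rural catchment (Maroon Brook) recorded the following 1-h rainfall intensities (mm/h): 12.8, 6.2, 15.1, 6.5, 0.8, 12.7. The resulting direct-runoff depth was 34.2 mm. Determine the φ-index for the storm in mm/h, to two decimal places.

φ ≈ 3.82 mm/h

Only the 5 blocks with intensity above φ contribute runoff: 12.8, 6.2, 15.1, 6.5, 12.7 mm/h.
Σ(I−φ)·Δt = d  ⇒  (12.8+6.2+15.1+6.5+12.7 − 5φ)·1 = 34.2
φ = (53.30 − 34.2/1) / 5 = 3.82 mm/h.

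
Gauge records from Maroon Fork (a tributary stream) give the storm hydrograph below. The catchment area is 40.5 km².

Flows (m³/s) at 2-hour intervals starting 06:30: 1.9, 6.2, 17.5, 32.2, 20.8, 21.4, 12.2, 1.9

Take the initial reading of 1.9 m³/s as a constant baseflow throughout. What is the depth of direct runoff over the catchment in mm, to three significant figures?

Direct runoff: 0.0, 4.3, 15.6, 30.3, 18.9, 19.5, 10.3, 0.0 m³/s; ΣQ_DR = 98.90 m³/s.
V = ΣQ_DR · Δt = 98.90 × 7200 s = 7.121 × 10^5 m³.
Over A = 40.5 km², depth = V / A = 17.6 mm.

d ≈ 17.6 mm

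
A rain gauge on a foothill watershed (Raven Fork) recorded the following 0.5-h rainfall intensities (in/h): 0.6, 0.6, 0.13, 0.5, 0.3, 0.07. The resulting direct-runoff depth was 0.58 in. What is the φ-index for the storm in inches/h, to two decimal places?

Only the 4 blocks with intensity above φ contribute runoff: 0.6, 0.6, 0.5, 0.3 in/h.
Σ(I−φ)·Δt = d  ⇒  (0.6+0.6+0.5+0.3 − 4φ)·0.5 = 0.58
φ = (2.000 − 0.58/0.5) / 4 = 0.21 in/h.

φ ≈ 0.21 in/h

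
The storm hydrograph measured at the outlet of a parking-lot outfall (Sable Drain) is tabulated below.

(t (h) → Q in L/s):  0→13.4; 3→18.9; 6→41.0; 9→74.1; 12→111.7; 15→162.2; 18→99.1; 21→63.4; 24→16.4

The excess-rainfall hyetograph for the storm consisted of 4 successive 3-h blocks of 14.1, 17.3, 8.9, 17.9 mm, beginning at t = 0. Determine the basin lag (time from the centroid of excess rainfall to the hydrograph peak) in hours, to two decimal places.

t_L ≈ 8.92 h

Centroid of excess rainfall: t_c = Σ P_i·t̄_i / ΣP_i = 6.0773 h (block centres at 1.5, 4.5, 7.5, 10.5 h).
Hydrograph peak occurs at t = 15 h, so basin lag t_L = 15 − 6.0773 = 8.92 h.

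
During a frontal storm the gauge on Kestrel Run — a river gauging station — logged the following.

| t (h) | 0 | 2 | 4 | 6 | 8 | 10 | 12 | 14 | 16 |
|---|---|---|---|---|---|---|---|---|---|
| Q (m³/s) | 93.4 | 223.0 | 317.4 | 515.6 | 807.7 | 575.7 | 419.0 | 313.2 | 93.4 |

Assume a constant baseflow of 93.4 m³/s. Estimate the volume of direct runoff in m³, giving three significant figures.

V ≈ 1.81 × 10^7 m³

Direct-runoff ordinates (Q − Q_b): 0.0, 129.6, 224.0, 422.2, 714.3, 482.3, 325.6, 219.8, 0.0 m³/s.
ΣQ_DR = 2518 m³/s.
With Δt = 2 h = 7200 s, V = ΣQ_DR · Δt = 2518 × 7200 = 1.81 × 10^7 m³.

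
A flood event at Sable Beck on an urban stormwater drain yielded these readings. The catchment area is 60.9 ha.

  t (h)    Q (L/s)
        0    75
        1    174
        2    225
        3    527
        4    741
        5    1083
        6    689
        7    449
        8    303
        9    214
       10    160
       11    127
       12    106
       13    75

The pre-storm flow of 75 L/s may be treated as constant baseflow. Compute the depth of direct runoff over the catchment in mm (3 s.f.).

d ≈ 23.0 mm

Direct runoff: 0.0, 99.0, 150.0, 452.0, 666.0, 1008.0, 614.0, 374.0, 228.0, 139.0, 85.0, 52.0, 31.0, 0.0 L/s; ΣQ_DR = 3898 L/s.
V = ΣQ_DR · Δt = 3898 × 3600 s = 1.403 × 10^7 L.
Over A = 60.9 ha, depth = V / A = 23.0 mm.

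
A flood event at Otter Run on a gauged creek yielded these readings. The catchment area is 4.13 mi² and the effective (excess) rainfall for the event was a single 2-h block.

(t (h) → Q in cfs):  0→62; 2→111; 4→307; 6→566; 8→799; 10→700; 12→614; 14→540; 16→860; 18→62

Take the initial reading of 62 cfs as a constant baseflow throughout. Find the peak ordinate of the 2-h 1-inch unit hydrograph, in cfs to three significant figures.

Direct runoff: 0.0, 49.0, 245.0, 504.0, 737.0, 638.0, 552.0, 478.0, 798.0, 0.0 cfs; ΣQ_DR = 4001 cfs, peak = 798.0 cfs.
Runoff depth d = ΣQ_DR·Δt / A = 4001 × 7200 / (4.13 mi²) = 3.002 in.
The 1-inch UH is the DRH scaled by (1 in)/d, so U_p = 798.0 × 1/3.002 = 266 cfs.

U_p ≈ 266 cfs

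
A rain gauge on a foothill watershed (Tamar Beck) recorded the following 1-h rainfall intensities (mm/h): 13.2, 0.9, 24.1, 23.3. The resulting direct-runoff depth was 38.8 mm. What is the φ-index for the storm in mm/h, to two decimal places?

φ ≈ 7.27 mm/h

Only the 3 blocks with intensity above φ contribute runoff: 13.2, 24.1, 23.3 mm/h.
Σ(I−φ)·Δt = d  ⇒  (13.2+24.1+23.3 − 3φ)·1 = 38.8
φ = (60.60 − 38.8/1) / 3 = 7.27 mm/h.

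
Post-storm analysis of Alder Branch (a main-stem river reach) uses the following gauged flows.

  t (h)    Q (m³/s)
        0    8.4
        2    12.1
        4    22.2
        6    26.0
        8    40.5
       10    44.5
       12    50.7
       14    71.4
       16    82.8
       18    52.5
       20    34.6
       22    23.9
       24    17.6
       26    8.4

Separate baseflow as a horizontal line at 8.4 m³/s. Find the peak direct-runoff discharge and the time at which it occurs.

Q_p = 74.4 m³/s at t = 16 h

Subtracting baseflow gives direct-runoff ordinates: 0.0, 3.7, 13.8, 17.6, 32.1, 36.1, 42.3, 63.0, 74.4, 44.1, 26.2, 15.5, 9.2, 0.0 m³/s.
The maximum is 74.4 m³/s, occurring at the reading for t = 16 h.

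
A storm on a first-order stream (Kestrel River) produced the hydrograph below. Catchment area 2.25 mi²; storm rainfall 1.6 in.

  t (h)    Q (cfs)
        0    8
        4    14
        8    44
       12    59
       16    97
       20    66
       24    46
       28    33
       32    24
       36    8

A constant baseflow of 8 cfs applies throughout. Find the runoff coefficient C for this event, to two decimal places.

C ≈ 0.55

ΣQ_DR = 319.0 cfs; V = ΣQ_DR·Δt = 4.594 × 10^6 ft³.
Runoff depth d = V / A = 0.8788 in.
C = d / P = 0.8788 / 1.6 = 0.55.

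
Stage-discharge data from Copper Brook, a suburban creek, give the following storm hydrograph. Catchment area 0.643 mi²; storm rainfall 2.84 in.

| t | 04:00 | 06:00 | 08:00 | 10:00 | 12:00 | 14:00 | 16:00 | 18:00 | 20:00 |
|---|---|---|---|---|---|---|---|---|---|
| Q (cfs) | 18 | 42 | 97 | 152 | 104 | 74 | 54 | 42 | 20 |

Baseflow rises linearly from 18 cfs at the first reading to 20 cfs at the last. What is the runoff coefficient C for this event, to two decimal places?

C ≈ 0.73

ΣQ_DR = 432.0 cfs; V = ΣQ_DR·Δt = 3.110 × 10^6 ft³.
Runoff depth d = V / A = 2.082 in.
C = d / P = 2.082 / 2.84 = 0.73.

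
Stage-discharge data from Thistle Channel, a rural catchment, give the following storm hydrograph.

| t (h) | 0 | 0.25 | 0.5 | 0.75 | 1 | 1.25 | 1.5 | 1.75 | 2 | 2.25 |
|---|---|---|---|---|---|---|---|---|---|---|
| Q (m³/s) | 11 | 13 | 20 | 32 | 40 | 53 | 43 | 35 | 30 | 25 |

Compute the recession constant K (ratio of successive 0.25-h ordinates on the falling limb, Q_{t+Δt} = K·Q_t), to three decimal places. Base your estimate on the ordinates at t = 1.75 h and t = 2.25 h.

Using the recession-limb readings at t = 1.75 h and t = 2.25 h: Q falls from 35 to 25 m³/s over 2 intervals.
K = (Q₂/Q₁)^(1/2) = (25/35)^(1/2) = 0.845.

K ≈ 0.845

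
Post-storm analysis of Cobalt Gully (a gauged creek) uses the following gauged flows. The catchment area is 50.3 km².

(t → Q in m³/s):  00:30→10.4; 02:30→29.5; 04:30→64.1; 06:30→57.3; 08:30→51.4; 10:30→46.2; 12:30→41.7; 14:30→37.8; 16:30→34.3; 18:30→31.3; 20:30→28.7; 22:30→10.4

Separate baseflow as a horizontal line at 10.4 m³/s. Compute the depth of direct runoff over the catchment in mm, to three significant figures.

Direct runoff: 0.0, 19.1, 53.7, 46.9, 41.0, 35.8, 31.3, 27.4, 23.9, 20.9, 18.3, 0.0 m³/s; ΣQ_DR = 318.3 m³/s.
V = ΣQ_DR · Δt = 318.3 × 7200 s = 2.292 × 10^6 m³.
Over A = 50.3 km², depth = V / A = 45.6 mm.

d ≈ 45.6 mm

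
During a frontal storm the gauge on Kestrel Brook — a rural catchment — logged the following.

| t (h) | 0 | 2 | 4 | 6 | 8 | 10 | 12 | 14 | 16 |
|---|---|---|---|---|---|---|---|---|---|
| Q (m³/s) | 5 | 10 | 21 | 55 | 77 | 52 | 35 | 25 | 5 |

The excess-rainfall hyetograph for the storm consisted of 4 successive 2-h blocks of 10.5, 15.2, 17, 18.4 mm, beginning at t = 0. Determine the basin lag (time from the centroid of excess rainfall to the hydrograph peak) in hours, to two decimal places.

t_L ≈ 3.58 h

Centroid of excess rainfall: t_c = Σ P_i·t̄_i / ΣP_i = 4.4173 h (block centres at 1, 3, 5, 7 h).
Hydrograph peak occurs at t = 8 h, so basin lag t_L = 8 − 4.4173 = 3.58 h.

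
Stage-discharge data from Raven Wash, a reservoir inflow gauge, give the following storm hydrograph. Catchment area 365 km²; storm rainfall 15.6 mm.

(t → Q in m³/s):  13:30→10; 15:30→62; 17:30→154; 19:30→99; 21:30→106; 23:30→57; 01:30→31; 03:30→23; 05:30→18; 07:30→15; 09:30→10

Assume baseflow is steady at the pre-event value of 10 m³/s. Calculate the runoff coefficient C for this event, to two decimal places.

ΣQ_DR = 475.0 m³/s; V = ΣQ_DR·Δt = 3.420 × 10^6 m³.
Runoff depth d = V / A = 9.370 mm.
C = d / P = 9.370 / 15.6 = 0.60.

C ≈ 0.60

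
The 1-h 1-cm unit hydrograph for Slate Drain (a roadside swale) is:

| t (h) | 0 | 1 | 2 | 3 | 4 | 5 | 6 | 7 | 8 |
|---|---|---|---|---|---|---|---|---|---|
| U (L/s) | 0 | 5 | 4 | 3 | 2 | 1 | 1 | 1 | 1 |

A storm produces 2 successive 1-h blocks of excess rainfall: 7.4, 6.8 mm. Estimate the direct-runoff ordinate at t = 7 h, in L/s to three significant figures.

Q ≈ 1.42 L/s

By discrete convolution, Q_j = Σ (P_i / 10 mm) · U_{j−i}.
At t = 7 h (j=7): Q = (7.4/10)·1 + (6.8/10)·1 = 1.42 L/s.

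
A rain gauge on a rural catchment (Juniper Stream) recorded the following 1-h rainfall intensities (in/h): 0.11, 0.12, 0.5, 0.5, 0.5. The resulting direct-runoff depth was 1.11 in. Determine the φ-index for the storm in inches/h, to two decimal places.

Only the 3 blocks with intensity above φ contribute runoff: 0.5, 0.5, 0.5 in/h.
Σ(I−φ)·Δt = d  ⇒  (0.5+0.5+0.5 − 3φ)·1 = 1.11
φ = (1.500 − 1.11/1) / 3 = 0.13 in/h.

φ ≈ 0.13 in/h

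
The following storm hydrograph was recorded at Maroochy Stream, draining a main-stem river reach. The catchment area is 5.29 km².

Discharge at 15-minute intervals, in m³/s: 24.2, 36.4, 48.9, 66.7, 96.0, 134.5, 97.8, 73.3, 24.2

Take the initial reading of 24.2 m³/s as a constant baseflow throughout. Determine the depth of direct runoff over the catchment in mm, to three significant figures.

Direct runoff: 0.0, 12.2, 24.7, 42.5, 71.8, 110.3, 73.6, 49.1, 0.0 m³/s; ΣQ_DR = 384.2 m³/s.
V = ΣQ_DR · Δt = 384.2 × 900 s = 3.458 × 10^5 m³.
Over A = 5.29 km², depth = V / A = 65.4 mm.

d ≈ 65.4 mm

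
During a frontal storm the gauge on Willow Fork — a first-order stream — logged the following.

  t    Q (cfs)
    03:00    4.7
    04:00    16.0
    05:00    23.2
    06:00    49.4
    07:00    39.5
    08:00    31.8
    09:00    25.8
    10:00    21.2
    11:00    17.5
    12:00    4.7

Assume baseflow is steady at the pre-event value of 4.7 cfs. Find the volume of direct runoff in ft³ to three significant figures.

Direct-runoff ordinates (Q − Q_b): 0.0, 11.3, 18.5, 44.7, 34.8, 27.1, 21.1, 16.5, 12.8, 0.0 cfs.
ΣQ_DR = 186.8 cfs.
With Δt = 1 h = 3600 s, V = ΣQ_DR · Δt = 186.8 × 3600 = 6.72 × 10^5 ft³.

V ≈ 6.72 × 10^5 ft³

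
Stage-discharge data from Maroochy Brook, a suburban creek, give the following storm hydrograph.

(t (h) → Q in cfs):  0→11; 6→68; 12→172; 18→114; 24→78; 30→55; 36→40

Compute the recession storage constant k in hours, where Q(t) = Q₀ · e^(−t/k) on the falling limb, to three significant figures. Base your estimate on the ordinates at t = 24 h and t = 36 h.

k ≈ 18.0 h

On the falling limb, Q drops from 78 to 40 cfs between t = 24 h and t = 36 h (Δt = 12 h).
k = −Δt / ln(Q₂/Q₁) = −12 / ln(40/78) = 18.0 h.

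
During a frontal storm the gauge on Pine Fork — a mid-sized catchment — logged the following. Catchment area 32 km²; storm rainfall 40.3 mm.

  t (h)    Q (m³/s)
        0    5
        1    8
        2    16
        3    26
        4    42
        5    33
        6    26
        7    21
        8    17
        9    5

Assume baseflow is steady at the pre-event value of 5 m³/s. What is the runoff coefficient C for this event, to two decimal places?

C ≈ 0.42

ΣQ_DR = 149.0 m³/s; V = ΣQ_DR·Δt = 5.364 × 10^5 m³.
Runoff depth d = V / A = 16.76 mm.
C = d / P = 16.76 / 40.3 = 0.42.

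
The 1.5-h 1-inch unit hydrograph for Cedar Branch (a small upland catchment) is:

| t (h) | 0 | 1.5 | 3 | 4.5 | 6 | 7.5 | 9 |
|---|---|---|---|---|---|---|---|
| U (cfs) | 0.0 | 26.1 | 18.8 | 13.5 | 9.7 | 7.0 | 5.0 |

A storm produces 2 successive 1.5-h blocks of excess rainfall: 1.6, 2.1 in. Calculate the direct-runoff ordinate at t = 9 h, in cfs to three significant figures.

Q ≈ 22.7 cfs

By discrete convolution, Q_j = Σ (P_i / 1 in) · U_{j−i}.
At t = 9 h (j=6): Q = (1.6/1)·5.0 + (2.1/1)·7.0 = 22.7 cfs.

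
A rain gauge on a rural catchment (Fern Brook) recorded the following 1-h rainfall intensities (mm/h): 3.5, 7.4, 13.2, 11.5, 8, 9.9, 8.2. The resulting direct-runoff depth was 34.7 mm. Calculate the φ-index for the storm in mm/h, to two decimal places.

Only the 6 blocks with intensity above φ contribute runoff: 7.4, 13.2, 11.5, 8, 9.9, 8.2 mm/h.
Σ(I−φ)·Δt = d  ⇒  (7.4+13.2+11.5+8+9.9+8.2 − 6φ)·1 = 34.7
φ = (58.20 − 34.7/1) / 6 = 3.92 mm/h.

φ ≈ 3.92 mm/h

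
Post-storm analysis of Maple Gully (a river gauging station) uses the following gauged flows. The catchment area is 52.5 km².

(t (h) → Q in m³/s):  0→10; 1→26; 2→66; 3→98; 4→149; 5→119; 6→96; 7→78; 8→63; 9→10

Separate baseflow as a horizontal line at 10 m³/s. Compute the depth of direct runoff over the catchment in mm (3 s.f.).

Direct runoff: 0.0, 16.0, 56.0, 88.0, 139.0, 109.0, 86.0, 68.0, 53.0, 0.0 m³/s; ΣQ_DR = 615.0 m³/s.
V = ΣQ_DR · Δt = 615.0 × 3600 s = 2.214 × 10^6 m³.
Over A = 52.5 km², depth = V / A = 42.2 mm.

d ≈ 42.2 mm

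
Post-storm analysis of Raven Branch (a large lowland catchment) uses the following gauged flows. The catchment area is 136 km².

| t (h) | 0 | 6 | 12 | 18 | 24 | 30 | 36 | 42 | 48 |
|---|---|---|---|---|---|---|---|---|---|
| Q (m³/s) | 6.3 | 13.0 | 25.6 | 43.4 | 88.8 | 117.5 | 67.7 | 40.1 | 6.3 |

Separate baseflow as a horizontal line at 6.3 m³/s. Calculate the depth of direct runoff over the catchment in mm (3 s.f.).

d ≈ 55.9 mm

Direct runoff: 0.0, 6.7, 19.3, 37.1, 82.5, 111.2, 61.4, 33.8, 0.0 m³/s; ΣQ_DR = 352.0 m³/s.
V = ΣQ_DR · Δt = 352.0 × 21600 s = 7.603 × 10^6 m³.
Over A = 136 km², depth = V / A = 55.9 mm.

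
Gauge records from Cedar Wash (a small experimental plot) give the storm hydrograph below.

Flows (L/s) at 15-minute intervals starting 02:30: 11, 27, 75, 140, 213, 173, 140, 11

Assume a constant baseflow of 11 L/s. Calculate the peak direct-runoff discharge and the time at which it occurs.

Q_p = 202.0 L/s at t = 03:30

Subtracting baseflow gives direct-runoff ordinates: 0.0, 16.0, 64.0, 129.0, 202.0, 162.0, 129.0, 0.0 L/s.
The maximum is 202.0 L/s, occurring at the reading for t = 03:30.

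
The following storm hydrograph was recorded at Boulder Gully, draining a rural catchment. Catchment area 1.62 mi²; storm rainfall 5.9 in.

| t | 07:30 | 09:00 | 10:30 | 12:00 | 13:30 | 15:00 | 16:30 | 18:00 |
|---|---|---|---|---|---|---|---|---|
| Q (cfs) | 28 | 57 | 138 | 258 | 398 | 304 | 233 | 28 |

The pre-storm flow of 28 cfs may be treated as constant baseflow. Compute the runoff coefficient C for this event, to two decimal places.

ΣQ_DR = 1220 cfs; V = ΣQ_DR·Δt = 6.588 × 10^6 ft³.
Runoff depth d = V / A = 1.750 in.
C = d / P = 1.750 / 5.9 = 0.30.

C ≈ 0.30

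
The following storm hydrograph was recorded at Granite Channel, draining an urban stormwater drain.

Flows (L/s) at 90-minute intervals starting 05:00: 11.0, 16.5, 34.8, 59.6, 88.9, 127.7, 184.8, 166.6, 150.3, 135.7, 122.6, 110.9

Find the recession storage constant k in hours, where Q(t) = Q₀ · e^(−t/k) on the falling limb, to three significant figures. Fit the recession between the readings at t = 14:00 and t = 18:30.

On the falling limb, Q drops from 184.8 to 135.7 L/s between t = 14:00 and t = 18:30 (Δt = 4.5 h).
k = −Δt / ln(Q₂/Q₁) = −4.5 / ln(135.7/184.8) = 14.6 h.

k ≈ 14.6 h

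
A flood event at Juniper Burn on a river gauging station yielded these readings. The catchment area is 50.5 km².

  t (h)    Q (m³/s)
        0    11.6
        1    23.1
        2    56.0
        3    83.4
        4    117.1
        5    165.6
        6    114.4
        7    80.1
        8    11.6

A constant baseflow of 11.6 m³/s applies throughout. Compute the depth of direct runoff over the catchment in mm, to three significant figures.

Direct runoff: 0.0, 11.5, 44.4, 71.8, 105.5, 154.0, 102.8, 68.5, 0.0 m³/s; ΣQ_DR = 558.5 m³/s.
V = ΣQ_DR · Δt = 558.5 × 3600 s = 2.011 × 10^6 m³.
Over A = 50.5 km², depth = V / A = 39.8 mm.

d ≈ 39.8 mm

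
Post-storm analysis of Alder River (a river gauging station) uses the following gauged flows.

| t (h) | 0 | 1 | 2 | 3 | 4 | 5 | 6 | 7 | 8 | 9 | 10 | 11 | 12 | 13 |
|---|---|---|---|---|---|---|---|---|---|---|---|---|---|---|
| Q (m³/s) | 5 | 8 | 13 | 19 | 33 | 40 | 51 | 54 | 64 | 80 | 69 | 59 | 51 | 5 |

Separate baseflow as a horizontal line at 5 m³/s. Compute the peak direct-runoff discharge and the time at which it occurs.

Subtracting baseflow gives direct-runoff ordinates: 0.0, 3.0, 8.0, 14.0, 28.0, 35.0, 46.0, 49.0, 59.0, 75.0, 64.0, 54.0, 46.0, 0.0 m³/s.
The maximum is 75.0 m³/s, occurring at the reading for t = 9 h.

Q_p = 75.0 m³/s at t = 9 h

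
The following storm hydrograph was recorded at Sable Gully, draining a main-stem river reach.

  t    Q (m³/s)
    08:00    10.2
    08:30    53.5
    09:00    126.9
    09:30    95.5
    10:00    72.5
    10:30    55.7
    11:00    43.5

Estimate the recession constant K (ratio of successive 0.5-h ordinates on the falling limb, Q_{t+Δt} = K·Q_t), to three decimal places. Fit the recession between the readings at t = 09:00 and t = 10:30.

K ≈ 0.760

Using the recession-limb readings at t = 09:00 and t = 10:30: Q falls from 126.9 to 55.7 m³/s over 3 intervals.
K = (Q₂/Q₁)^(1/3) = (55.7/126.9)^(1/3) = 0.760.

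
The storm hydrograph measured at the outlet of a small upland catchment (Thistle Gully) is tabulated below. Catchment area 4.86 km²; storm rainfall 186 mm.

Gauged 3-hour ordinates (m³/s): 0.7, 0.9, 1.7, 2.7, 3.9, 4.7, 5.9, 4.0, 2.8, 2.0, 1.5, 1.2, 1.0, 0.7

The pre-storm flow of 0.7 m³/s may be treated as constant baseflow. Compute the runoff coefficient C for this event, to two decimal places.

C ≈ 0.29

ΣQ_DR = 23.90 m³/s; V = ΣQ_DR·Δt = 2.581 × 10^5 m³.
Runoff depth d = V / A = 53.11 mm.
C = d / P = 53.11 / 186 = 0.29.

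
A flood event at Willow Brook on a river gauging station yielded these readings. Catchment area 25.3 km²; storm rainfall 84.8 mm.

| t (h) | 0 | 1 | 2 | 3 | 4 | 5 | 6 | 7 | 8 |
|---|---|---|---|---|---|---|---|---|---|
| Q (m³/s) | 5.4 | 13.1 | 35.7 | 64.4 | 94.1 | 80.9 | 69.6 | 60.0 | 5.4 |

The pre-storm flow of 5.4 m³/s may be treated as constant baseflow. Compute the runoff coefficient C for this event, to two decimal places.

ΣQ_DR = 380.0 m³/s; V = ΣQ_DR·Δt = 1.368 × 10^6 m³.
Runoff depth d = V / A = 54.07 mm.
C = d / P = 54.07 / 84.8 = 0.64.

C ≈ 0.64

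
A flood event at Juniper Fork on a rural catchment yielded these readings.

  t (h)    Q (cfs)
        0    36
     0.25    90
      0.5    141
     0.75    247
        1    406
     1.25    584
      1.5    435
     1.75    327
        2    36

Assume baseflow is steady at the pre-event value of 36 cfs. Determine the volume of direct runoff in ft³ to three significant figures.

V ≈ 1.78 × 10^6 ft³

Direct-runoff ordinates (Q − Q_b): 0.0, 54.0, 105.0, 211.0, 370.0, 548.0, 399.0, 291.0, 0.0 cfs.
ΣQ_DR = 1978 cfs.
With Δt = 0.25 h = 900 s, V = ΣQ_DR · Δt = 1978 × 900 = 1.78 × 10^6 ft³.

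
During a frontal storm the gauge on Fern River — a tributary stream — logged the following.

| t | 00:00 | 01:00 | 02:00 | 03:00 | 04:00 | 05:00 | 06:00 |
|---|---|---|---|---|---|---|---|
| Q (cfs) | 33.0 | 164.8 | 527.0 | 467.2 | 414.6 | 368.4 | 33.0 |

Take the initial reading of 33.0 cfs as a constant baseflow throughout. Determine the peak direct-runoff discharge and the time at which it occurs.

Q_p = 494.0 cfs at t = 02:00

Subtracting baseflow gives direct-runoff ordinates: 0.0, 131.8, 494.0, 434.2, 381.6, 335.4, 0.0 cfs.
The maximum is 494.0 cfs, occurring at the reading for t = 02:00.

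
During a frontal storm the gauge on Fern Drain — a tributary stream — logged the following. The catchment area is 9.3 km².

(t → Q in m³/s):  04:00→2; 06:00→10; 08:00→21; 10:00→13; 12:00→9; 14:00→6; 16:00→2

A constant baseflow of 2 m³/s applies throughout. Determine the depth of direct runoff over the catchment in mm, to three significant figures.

Direct runoff: 0.0, 8.0, 19.0, 11.0, 7.0, 4.0, 0.0 m³/s; ΣQ_DR = 49.00 m³/s.
V = ΣQ_DR · Δt = 49.00 × 7200 s = 3.528 × 10^5 m³.
Over A = 9.3 km², depth = V / A = 37.9 mm.

d ≈ 37.9 mm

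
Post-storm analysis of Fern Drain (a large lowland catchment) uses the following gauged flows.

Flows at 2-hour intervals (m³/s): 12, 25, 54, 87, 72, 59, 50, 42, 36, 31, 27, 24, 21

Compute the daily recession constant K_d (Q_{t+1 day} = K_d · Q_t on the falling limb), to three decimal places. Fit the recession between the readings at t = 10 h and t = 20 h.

K_d ≈ 0.153

Between t = 10 h and t = 20 h the flow falls from 59 to 27 m³/s over 5×2 h = 10 h.
Per-interval ratio K = (27/59)^(1/5) = 0.8553; K_d = K^(24/2) = 0.153.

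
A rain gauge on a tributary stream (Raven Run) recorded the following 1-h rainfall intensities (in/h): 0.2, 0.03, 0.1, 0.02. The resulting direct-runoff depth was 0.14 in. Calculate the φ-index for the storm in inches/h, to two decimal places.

φ ≈ 0.08 in/h

Only the 2 blocks with intensity above φ contribute runoff: 0.2, 0.1 in/h.
Σ(I−φ)·Δt = d  ⇒  (0.2+0.1 − 2φ)·1 = 0.14
φ = (0.3000 − 0.14/1) / 2 = 0.08 in/h.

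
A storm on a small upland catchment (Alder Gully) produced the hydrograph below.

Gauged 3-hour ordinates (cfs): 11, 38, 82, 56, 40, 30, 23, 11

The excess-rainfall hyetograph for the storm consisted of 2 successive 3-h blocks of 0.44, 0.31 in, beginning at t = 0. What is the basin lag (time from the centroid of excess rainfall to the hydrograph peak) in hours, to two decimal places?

Centroid of excess rainfall: t_c = Σ P_i·t̄_i / ΣP_i = 2.7400 h (block centres at 1.5, 4.5 h).
Hydrograph peak occurs at t = 6 h, so basin lag t_L = 6 − 2.7400 = 3.26 h.

t_L ≈ 3.26 h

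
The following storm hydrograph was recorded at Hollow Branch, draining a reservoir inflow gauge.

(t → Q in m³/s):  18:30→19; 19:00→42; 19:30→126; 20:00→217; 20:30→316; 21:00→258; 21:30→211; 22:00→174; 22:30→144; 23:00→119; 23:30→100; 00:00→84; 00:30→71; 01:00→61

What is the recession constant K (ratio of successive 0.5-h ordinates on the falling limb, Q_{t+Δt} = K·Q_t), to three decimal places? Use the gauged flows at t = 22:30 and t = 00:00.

Using the recession-limb readings at t = 22:30 and t = 00:00: Q falls from 144 to 84 m³/s over 3 intervals.
K = (Q₂/Q₁)^(1/3) = (84/144)^(1/3) = 0.836.

K ≈ 0.836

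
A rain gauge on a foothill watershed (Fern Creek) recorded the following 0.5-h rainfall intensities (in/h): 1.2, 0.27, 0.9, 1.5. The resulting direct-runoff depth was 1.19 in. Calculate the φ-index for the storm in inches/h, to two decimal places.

Only the 3 blocks with intensity above φ contribute runoff: 1.2, 0.9, 1.5 in/h.
Σ(I−φ)·Δt = d  ⇒  (1.2+0.9+1.5 − 3φ)·0.5 = 1.19
φ = (3.600 − 1.19/0.5) / 3 = 0.41 in/h.

φ ≈ 0.41 in/h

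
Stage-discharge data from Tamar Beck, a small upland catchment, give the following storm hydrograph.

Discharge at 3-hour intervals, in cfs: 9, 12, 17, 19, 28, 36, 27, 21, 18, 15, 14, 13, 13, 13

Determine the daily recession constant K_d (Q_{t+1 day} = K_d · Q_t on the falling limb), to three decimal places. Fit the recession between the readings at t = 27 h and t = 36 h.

Between t = 27 h and t = 36 h the flow falls from 15 to 13 cfs over 3×3 h = 9 h.
Per-interval ratio K = (13/15)^(1/3) = 0.9534; K_d = K^(24/3) = 0.683.

K_d ≈ 0.683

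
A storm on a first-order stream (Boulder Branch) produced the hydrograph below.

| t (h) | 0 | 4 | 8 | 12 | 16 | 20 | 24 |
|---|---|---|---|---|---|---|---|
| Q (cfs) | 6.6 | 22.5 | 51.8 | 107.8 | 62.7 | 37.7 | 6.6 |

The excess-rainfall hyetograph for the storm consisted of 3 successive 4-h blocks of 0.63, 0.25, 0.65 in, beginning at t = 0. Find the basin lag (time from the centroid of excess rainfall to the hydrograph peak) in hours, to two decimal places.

Centroid of excess rainfall: t_c = Σ P_i·t̄_i / ΣP_i = 6.0523 h (block centres at 2, 6, 10 h).
Hydrograph peak occurs at t = 12 h, so basin lag t_L = 12 − 6.0523 = 5.95 h.

t_L ≈ 5.95 h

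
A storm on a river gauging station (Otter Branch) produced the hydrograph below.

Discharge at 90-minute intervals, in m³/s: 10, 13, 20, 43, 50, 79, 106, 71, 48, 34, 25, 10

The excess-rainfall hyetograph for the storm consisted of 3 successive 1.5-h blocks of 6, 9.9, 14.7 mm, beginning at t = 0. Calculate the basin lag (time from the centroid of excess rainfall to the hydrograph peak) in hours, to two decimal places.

Centroid of excess rainfall: t_c = Σ P_i·t̄_i / ΣP_i = 2.6765 h (block centres at 0.75, 2.25, 3.75 h).
Hydrograph peak occurs at t = 9 h, so basin lag t_L = 9 − 2.6765 = 6.32 h.

t_L ≈ 6.32 h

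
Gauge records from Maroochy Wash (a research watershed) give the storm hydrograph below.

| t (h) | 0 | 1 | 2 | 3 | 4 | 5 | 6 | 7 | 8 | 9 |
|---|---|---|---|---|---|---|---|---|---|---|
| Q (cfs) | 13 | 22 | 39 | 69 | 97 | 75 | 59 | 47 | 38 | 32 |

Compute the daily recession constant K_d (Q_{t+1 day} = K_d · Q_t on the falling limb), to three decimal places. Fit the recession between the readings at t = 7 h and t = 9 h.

K_d ≈ 0.010

Between t = 7 h and t = 9 h the flow falls from 47 to 32 cfs over 2×1 h = 2 h.
Per-interval ratio K = (32/47)^(1/2) = 0.8251; K_d = K^(24/1) = 0.010.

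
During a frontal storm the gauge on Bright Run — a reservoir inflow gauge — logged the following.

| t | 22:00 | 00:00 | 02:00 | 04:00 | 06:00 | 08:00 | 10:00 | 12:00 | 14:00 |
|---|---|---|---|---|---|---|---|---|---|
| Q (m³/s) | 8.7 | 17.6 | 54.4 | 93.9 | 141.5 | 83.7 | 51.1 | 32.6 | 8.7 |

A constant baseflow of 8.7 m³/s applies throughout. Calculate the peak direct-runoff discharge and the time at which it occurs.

Subtracting baseflow gives direct-runoff ordinates: 0.0, 8.9, 45.7, 85.2, 132.8, 75.0, 42.4, 23.9, 0.0 m³/s.
The maximum is 132.8 m³/s, occurring at the reading for t = 06:00.

Q_p = 132.8 m³/s at t = 06:00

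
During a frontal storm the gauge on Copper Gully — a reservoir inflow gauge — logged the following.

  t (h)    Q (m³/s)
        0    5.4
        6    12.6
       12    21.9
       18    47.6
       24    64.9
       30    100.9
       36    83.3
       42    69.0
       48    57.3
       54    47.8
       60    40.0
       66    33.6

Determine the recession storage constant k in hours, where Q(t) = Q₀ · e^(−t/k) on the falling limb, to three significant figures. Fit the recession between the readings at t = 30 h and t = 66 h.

k ≈ 32.7 h

On the falling limb, Q drops from 100.9 to 33.6 m³/s between t = 30 h and t = 66 h (Δt = 36 h).
k = −Δt / ln(Q₂/Q₁) = −36 / ln(33.6/100.9) = 32.7 h.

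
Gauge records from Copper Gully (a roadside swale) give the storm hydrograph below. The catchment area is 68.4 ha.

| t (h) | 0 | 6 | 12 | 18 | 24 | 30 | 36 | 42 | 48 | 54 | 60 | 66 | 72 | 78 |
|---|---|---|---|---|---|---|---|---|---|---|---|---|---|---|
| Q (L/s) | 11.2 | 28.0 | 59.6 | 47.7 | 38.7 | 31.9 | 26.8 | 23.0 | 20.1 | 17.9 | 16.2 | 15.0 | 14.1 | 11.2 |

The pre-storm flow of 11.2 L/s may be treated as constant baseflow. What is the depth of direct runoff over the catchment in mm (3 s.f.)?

d ≈ 6.46 mm

Direct runoff: 0.0, 16.8, 48.4, 36.5, 27.5, 20.7, 15.6, 11.8, 8.9, 6.7, 5.0, 3.8, 2.9, 0.0 L/s; ΣQ_DR = 204.6 L/s.
V = ΣQ_DR · Δt = 204.6 × 21600 s = 4.419 × 10^6 L.
Over A = 68.4 ha, depth = V / A = 6.46 mm.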